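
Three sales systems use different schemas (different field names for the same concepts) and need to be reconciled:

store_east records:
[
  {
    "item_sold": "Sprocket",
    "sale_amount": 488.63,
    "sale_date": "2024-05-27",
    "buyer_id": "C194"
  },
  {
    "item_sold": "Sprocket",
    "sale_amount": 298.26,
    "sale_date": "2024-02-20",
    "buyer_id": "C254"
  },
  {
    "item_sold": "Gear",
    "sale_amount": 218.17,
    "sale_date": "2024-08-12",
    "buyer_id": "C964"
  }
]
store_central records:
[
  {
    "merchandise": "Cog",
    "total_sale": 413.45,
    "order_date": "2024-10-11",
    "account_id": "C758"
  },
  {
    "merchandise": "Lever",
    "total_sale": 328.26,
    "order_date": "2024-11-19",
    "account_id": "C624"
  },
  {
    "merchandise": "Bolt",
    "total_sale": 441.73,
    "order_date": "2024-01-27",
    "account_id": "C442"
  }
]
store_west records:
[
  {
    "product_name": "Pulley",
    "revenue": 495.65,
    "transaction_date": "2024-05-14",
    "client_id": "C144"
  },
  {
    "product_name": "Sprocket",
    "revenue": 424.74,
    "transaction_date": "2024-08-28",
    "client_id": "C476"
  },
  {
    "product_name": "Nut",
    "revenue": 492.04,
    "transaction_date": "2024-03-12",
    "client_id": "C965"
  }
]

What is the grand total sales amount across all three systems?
3600.93

Schema reconciliation - all amount fields map to sale amount:

store_east (sale_amount): 1005.06
store_central (total_sale): 1183.44
store_west (revenue): 1412.43

Grand total: 3600.93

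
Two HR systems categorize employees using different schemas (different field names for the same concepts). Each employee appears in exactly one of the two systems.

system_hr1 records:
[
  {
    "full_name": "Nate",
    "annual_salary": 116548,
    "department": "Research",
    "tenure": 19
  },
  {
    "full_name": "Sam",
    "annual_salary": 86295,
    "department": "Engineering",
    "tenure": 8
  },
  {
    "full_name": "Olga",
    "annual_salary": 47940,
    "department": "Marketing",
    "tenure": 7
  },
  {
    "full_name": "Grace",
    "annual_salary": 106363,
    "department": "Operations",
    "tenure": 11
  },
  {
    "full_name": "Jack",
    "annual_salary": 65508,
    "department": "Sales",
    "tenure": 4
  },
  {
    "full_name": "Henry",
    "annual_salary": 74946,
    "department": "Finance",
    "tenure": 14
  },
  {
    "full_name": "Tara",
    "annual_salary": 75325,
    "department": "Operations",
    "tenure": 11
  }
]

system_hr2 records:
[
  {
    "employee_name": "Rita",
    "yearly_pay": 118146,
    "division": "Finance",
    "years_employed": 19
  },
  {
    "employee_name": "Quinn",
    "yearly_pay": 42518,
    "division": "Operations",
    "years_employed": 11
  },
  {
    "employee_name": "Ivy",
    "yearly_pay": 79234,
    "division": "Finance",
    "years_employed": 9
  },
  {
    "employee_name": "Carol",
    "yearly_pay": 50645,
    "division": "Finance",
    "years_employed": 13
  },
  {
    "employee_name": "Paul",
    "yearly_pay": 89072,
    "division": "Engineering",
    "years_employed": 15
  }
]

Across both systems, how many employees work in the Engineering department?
2

Schema mapping: "department" (system_hr1) = "division" (system_hr2) = department

Engineering employees in system_hr1: 1
Engineering employees in system_hr2: 1

Total in Engineering: 1 + 1 = 2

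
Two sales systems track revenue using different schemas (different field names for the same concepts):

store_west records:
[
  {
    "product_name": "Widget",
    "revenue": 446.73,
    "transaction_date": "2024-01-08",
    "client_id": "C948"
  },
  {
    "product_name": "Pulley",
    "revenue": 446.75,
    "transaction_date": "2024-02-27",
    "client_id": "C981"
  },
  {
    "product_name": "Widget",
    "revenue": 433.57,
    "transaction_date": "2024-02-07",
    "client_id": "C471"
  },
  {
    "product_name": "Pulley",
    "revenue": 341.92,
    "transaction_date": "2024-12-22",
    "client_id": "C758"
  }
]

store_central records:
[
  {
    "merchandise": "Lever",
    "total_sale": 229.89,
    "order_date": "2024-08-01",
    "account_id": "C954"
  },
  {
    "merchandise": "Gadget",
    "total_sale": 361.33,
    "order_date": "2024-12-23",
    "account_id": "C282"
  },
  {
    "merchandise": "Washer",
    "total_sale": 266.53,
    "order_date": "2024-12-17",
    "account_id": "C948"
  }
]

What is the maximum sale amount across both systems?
446.75

Reconcile: "revenue" (store_west) = "total_sale" (store_central) = sale amount

Maximum in store_west: 446.75
Maximum in store_central: 361.33

Overall maximum: max(446.75, 361.33) = 446.75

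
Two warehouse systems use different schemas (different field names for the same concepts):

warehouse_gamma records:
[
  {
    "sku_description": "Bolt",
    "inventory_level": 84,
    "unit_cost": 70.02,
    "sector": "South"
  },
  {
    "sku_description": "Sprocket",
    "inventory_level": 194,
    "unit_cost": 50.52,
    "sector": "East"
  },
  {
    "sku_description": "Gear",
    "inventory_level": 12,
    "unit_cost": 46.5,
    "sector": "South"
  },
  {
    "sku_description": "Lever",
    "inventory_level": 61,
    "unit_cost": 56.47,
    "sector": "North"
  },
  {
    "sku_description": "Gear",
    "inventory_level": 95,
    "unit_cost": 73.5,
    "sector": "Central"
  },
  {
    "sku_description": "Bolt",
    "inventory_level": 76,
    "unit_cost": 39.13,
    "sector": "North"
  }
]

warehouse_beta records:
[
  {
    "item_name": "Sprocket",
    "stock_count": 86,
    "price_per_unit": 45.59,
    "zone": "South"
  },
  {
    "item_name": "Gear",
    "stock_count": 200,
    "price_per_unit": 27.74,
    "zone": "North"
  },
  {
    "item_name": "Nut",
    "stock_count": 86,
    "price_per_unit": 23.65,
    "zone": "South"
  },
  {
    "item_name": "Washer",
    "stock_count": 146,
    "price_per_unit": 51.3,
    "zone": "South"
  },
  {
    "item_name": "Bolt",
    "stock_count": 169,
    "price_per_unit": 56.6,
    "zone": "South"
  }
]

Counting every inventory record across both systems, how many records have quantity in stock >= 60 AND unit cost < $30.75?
2

Schema mappings:
- "inventory_level" (warehouse_gamma) = "stock_count" (warehouse_beta) = quantity
- "unit_cost" (warehouse_gamma) = "price_per_unit" (warehouse_beta) = unit cost

Records meeting both conditions in warehouse_gamma: 0
Records meeting both conditions in warehouse_beta: 2

Total: 0 + 2 = 2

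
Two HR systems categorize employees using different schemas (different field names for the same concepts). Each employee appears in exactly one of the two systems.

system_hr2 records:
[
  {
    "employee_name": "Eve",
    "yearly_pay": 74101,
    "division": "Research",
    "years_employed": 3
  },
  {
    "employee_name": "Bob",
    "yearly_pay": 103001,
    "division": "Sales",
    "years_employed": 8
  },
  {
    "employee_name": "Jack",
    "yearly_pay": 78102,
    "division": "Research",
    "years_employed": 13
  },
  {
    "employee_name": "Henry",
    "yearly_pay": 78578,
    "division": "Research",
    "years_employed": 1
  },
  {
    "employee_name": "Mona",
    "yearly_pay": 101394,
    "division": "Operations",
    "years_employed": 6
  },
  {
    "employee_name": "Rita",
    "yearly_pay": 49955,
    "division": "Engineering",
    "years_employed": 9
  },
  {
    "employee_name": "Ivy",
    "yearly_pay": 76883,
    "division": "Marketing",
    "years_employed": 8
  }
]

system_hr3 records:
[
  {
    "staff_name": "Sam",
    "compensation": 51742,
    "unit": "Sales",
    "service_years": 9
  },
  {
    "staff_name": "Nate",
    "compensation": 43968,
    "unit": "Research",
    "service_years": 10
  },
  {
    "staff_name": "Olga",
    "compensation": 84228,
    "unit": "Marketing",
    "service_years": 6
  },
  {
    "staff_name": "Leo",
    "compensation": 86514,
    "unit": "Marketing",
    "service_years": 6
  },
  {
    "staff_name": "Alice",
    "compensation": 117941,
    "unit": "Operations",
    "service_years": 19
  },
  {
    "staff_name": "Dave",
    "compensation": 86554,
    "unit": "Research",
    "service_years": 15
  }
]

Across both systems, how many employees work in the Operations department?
2

Schema mapping: "division" (system_hr2) = "unit" (system_hr3) = department

Operations employees in system_hr2: 1
Operations employees in system_hr3: 1

Total in Operations: 1 + 1 = 2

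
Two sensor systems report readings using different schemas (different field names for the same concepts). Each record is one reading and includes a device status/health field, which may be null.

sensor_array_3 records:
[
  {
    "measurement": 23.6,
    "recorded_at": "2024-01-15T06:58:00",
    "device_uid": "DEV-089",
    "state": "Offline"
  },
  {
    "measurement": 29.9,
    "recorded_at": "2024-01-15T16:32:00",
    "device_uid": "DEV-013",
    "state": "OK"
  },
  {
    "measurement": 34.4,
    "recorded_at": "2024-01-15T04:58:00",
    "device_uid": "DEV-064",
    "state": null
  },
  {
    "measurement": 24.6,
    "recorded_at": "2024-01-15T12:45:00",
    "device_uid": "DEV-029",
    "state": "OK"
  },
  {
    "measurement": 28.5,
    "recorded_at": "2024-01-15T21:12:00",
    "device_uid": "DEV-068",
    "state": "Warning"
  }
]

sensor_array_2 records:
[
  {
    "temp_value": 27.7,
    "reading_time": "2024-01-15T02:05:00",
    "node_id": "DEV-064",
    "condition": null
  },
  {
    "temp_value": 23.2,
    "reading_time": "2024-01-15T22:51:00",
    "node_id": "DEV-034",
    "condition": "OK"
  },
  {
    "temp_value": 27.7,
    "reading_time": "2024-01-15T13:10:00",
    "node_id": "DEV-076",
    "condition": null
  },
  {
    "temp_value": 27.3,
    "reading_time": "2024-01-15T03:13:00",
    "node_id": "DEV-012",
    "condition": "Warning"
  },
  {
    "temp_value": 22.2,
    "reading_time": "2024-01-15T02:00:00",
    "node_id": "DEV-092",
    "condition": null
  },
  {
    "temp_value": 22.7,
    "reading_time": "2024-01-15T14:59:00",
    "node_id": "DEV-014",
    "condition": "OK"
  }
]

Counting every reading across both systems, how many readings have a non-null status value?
7

Schema mapping: "state" (sensor_array_3) = "condition" (sensor_array_2) = status

Non-null in sensor_array_3: 4
Non-null in sensor_array_2: 3

Total non-null: 4 + 3 = 7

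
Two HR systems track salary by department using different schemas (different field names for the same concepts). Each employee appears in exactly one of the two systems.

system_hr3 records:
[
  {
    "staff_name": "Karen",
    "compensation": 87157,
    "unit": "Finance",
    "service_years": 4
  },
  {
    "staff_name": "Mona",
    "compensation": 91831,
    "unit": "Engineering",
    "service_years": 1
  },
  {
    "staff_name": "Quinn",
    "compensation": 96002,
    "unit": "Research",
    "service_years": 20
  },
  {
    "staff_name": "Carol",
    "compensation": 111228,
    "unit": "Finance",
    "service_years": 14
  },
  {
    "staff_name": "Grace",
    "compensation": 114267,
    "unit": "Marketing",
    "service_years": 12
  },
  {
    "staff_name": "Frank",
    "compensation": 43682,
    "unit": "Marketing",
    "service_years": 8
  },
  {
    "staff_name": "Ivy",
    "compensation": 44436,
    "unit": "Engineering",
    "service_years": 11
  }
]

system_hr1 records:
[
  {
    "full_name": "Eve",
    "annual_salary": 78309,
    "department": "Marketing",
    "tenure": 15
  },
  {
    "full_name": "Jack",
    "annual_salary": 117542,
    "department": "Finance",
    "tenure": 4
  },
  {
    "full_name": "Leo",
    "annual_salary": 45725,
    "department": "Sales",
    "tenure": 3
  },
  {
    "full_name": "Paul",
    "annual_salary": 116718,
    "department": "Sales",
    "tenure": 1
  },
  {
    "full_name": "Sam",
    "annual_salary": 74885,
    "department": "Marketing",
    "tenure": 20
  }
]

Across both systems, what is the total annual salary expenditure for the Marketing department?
311143

Schema mappings:
- "unit" (system_hr3) = "department" (system_hr1) = department
- "compensation" (system_hr3) = "annual_salary" (system_hr1) = salary

Marketing salaries from system_hr3: 157949
Marketing salaries from system_hr1: 153194

Total: 157949 + 153194 = 311143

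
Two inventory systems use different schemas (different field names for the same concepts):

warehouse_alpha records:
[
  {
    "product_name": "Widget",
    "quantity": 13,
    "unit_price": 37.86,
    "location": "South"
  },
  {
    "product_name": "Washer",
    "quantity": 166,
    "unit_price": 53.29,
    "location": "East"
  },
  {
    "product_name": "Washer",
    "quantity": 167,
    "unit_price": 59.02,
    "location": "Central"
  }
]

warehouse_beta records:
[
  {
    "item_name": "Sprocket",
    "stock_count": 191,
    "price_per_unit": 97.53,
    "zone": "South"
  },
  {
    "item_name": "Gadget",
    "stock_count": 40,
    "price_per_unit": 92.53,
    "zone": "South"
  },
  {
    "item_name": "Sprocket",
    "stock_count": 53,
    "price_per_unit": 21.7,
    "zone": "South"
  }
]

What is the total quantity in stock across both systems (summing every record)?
630

To reconcile these schemas, identify the field holding the quantity in stock in each system:
1. In warehouse_alpha it is "quantity"
2. In warehouse_beta it is "stock_count"

From warehouse_alpha: 13 + 166 + 167 = 346
From warehouse_beta: 191 + 40 + 53 = 284

Total: 346 + 284 = 630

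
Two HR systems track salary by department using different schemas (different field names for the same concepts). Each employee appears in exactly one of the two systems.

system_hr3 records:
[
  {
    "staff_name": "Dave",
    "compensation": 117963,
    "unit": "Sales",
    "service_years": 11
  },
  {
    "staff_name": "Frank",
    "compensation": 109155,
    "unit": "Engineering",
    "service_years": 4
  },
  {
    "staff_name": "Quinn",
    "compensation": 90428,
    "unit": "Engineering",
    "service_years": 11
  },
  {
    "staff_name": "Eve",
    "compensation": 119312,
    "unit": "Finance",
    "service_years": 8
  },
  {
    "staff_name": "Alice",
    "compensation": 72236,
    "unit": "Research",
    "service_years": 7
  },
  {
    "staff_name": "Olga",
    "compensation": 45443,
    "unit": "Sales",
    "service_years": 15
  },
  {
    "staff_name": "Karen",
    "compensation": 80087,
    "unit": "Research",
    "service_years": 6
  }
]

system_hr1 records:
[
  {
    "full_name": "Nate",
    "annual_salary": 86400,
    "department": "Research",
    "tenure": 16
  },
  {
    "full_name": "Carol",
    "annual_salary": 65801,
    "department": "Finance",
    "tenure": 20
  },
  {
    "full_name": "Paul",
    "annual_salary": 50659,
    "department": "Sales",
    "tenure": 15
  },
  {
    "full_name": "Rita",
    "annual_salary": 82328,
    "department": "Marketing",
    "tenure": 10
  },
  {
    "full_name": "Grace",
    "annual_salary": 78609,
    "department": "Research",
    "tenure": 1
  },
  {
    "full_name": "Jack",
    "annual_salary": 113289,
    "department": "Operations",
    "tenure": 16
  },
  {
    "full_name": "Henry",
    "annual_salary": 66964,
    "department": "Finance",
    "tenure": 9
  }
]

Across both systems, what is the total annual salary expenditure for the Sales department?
214065

Schema mappings:
- "unit" (system_hr3) = "department" (system_hr1) = department
- "compensation" (system_hr3) = "annual_salary" (system_hr1) = salary

Sales salaries from system_hr3: 163406
Sales salaries from system_hr1: 50659

Total: 163406 + 50659 = 214065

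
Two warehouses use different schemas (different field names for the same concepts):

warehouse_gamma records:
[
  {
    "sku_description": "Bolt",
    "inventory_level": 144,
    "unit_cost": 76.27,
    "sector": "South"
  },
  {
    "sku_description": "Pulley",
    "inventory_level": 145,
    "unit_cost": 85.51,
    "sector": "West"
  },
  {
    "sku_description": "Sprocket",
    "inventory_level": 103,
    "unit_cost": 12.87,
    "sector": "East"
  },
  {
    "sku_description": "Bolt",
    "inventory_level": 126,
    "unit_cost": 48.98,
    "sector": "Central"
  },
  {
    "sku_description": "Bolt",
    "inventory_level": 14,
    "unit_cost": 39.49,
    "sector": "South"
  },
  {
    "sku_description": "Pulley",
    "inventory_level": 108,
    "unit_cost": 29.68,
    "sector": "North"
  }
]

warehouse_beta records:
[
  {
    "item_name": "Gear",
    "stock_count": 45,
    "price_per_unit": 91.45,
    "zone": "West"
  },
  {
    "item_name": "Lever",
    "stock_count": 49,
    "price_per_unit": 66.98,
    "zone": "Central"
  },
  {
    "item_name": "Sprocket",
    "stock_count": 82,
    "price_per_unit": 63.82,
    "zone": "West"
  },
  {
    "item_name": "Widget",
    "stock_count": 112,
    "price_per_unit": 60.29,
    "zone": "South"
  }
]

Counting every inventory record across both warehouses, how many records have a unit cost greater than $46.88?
7

Schema mapping: "unit_cost" (warehouse_gamma) = "price_per_unit" (warehouse_beta) = unit cost

Records > $46.88 in warehouse_gamma: 3
Records > $46.88 in warehouse_beta: 4

Total count: 3 + 4 = 7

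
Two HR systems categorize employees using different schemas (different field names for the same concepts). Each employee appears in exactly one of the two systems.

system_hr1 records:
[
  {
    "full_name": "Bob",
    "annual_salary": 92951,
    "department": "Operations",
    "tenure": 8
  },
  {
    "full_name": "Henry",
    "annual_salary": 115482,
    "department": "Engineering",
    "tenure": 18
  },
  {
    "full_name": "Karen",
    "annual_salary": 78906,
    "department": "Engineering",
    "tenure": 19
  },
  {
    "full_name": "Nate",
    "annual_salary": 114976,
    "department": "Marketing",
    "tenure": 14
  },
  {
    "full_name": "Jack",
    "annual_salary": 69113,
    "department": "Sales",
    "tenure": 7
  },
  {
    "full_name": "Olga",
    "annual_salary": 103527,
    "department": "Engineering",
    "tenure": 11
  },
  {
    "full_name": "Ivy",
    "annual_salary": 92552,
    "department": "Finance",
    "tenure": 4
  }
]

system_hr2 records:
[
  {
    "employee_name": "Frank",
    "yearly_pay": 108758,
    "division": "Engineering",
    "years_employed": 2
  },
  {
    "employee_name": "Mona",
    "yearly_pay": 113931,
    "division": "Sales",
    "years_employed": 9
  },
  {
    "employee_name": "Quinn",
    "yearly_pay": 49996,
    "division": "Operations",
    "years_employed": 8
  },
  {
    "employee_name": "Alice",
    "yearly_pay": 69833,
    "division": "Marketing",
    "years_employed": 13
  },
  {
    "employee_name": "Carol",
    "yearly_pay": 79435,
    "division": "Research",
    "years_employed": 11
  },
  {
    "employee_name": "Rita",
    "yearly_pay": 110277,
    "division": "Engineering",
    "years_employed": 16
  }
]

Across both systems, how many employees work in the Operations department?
2

Schema mapping: "department" (system_hr1) = "division" (system_hr2) = department

Operations employees in system_hr1: 1
Operations employees in system_hr2: 1

Total in Operations: 1 + 1 = 2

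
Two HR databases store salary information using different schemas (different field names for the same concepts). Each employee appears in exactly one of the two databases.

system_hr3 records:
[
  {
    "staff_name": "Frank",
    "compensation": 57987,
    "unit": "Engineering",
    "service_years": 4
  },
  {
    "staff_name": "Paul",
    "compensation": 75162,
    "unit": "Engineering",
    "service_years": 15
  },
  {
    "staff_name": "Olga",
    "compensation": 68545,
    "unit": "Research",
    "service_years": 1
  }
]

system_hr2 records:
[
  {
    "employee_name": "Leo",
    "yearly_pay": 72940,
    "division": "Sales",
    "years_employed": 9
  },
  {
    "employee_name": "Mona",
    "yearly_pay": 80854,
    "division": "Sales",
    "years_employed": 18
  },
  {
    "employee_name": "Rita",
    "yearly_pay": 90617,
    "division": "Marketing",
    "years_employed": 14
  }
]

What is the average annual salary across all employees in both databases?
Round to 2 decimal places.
74350.83

Schema mapping: "compensation" (system_hr3) = "yearly_pay" (system_hr2) = annual salary

All salaries: [57987, 75162, 68545, 72940, 80854, 90617]
Sum: 446105
Count: 6
Average: 446105 / 6 = 74350.83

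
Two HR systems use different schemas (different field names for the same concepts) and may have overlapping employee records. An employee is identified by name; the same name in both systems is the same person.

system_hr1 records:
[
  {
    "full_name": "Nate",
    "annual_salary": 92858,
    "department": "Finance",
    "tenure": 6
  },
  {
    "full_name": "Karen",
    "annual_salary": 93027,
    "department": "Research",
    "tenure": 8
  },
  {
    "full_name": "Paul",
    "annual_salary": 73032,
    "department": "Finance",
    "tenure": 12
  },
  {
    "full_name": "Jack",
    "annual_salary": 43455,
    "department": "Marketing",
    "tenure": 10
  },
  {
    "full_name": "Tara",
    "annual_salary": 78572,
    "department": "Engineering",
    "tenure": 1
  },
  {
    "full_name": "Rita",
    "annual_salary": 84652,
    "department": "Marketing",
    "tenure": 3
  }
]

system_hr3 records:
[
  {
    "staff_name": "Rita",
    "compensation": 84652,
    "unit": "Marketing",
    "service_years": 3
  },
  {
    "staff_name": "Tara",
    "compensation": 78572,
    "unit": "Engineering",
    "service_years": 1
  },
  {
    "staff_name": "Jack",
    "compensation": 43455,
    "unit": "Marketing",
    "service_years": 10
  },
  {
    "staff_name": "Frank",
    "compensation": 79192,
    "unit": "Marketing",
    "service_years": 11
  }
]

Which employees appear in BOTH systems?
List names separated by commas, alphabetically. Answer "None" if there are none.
Jack, Rita, Tara

Schema mapping: "full_name" (system_hr1) = "staff_name" (system_hr3) = employee name

Names in system_hr1: ['Jack', 'Karen', 'Nate', 'Paul', 'Rita', 'Tara']
Names in system_hr3: ['Frank', 'Jack', 'Rita', 'Tara']

Intersection: ['Jack', 'Rita', 'Tara']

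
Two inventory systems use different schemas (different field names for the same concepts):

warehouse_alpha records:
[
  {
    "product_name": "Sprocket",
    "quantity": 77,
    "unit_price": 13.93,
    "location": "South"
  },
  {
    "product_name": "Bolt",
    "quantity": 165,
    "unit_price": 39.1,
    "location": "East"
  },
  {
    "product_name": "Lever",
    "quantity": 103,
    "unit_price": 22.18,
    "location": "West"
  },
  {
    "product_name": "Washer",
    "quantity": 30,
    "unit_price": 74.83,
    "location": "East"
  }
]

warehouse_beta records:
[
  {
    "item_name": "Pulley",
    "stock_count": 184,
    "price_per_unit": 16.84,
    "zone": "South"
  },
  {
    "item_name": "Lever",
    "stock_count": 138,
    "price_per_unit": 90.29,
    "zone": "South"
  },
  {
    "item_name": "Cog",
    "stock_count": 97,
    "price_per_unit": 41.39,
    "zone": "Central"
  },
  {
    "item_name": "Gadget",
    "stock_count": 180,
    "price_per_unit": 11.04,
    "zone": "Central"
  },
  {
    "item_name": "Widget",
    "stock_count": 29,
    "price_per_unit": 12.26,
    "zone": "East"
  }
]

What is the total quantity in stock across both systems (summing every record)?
1003

To reconcile these schemas, identify the field holding the quantity in stock in each system:
1. In warehouse_alpha it is "quantity"
2. In warehouse_beta it is "stock_count"

From warehouse_alpha: 77 + 165 + 103 + 30 = 375
From warehouse_beta: 184 + 138 + 97 + 180 + 29 = 628

Total: 375 + 628 = 1003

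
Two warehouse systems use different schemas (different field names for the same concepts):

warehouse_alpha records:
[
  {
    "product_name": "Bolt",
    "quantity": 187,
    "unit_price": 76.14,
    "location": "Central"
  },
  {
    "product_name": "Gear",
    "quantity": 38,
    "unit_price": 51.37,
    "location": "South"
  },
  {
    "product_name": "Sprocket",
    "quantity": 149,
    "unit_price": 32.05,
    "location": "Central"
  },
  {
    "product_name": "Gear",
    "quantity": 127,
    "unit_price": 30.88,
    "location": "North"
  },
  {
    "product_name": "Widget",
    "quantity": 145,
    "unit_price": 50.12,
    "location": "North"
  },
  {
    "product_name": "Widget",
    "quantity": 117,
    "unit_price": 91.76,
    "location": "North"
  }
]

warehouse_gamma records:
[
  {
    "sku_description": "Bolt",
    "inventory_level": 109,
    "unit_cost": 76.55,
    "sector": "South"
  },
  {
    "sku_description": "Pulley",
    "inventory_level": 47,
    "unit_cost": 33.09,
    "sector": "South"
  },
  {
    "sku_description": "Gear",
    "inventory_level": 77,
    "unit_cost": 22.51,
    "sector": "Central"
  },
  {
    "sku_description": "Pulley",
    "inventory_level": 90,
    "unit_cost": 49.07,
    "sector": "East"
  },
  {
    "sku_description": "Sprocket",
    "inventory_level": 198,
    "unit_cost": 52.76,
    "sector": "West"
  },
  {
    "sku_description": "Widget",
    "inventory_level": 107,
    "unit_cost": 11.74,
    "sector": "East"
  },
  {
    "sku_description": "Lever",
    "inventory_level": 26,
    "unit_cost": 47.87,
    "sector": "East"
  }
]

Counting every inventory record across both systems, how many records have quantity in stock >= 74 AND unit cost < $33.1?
4

Schema mappings:
- "quantity" (warehouse_alpha) = "inventory_level" (warehouse_gamma) = quantity
- "unit_price" (warehouse_alpha) = "unit_cost" (warehouse_gamma) = unit cost

Records meeting both conditions in warehouse_alpha: 2
Records meeting both conditions in warehouse_gamma: 2

Total: 2 + 2 = 4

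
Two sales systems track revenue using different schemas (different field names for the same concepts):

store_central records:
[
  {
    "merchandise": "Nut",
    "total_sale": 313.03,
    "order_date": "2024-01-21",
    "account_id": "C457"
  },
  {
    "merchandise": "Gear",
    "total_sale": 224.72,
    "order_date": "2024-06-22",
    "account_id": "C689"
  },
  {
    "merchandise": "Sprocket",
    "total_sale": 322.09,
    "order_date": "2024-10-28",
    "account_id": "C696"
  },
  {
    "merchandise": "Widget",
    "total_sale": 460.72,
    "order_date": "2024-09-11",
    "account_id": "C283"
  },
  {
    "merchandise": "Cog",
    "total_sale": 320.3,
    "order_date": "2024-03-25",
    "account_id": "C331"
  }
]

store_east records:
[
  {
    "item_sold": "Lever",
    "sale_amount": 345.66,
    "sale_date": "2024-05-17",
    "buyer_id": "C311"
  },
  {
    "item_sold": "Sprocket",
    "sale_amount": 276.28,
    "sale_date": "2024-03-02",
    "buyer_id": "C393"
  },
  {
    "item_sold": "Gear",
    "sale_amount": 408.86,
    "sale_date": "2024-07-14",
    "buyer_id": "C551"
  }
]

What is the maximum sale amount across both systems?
460.72

Reconcile: "total_sale" (store_central) = "sale_amount" (store_east) = sale amount

Maximum in store_central: 460.72
Maximum in store_east: 408.86

Overall maximum: max(460.72, 408.86) = 460.72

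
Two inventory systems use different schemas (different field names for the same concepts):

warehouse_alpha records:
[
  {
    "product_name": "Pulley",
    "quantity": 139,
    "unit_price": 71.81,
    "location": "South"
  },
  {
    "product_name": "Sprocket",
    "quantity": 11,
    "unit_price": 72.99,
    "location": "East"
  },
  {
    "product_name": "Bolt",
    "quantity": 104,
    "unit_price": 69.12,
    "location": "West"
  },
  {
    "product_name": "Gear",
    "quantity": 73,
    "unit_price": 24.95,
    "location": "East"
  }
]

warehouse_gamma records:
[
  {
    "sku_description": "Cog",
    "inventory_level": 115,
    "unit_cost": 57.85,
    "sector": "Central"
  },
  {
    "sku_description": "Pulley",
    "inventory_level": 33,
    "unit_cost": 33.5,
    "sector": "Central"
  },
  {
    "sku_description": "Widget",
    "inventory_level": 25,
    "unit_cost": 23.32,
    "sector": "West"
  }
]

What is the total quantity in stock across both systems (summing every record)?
500

To reconcile these schemas, identify the field holding the quantity in stock in each system:
1. In warehouse_alpha it is "quantity"
2. In warehouse_gamma it is "inventory_level"

From warehouse_alpha: 139 + 11 + 104 + 73 = 327
From warehouse_gamma: 115 + 33 + 25 = 173

Total: 327 + 173 = 500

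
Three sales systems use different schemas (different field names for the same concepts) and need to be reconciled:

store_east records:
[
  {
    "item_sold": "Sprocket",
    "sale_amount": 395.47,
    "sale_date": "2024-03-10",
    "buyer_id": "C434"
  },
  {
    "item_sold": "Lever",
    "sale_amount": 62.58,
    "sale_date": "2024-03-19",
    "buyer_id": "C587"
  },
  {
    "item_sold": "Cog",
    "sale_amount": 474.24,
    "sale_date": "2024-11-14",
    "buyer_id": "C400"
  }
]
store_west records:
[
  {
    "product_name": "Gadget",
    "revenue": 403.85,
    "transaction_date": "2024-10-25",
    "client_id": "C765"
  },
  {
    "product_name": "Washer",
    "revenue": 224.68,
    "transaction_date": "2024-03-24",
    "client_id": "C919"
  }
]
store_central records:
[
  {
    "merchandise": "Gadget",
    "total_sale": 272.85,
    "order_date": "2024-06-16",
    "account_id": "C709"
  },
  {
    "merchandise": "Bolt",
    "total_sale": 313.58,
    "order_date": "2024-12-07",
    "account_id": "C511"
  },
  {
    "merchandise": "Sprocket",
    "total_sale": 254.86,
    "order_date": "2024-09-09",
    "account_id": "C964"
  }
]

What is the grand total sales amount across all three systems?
2402.11

Schema reconciliation - all amount fields map to sale amount:

store_east (sale_amount): 932.29
store_west (revenue): 628.53
store_central (total_sale): 841.29

Grand total: 2402.11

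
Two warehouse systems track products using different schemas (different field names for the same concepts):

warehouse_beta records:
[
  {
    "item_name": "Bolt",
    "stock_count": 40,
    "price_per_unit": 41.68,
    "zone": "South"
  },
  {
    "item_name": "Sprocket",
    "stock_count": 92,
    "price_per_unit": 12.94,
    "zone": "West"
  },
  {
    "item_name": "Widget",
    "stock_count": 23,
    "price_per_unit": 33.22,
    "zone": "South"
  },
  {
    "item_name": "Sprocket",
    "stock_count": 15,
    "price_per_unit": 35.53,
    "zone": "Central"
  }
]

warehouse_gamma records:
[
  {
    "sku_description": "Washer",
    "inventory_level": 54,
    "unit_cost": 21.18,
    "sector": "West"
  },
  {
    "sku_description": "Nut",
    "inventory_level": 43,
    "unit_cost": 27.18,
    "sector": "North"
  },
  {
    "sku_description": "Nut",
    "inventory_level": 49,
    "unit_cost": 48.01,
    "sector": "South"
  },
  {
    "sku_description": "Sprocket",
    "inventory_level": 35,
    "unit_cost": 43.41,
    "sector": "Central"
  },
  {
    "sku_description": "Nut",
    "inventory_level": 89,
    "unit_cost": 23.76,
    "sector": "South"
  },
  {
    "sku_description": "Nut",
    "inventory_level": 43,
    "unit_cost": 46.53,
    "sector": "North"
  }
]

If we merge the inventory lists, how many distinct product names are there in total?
5

Schema mapping: "item_name" (warehouse_beta) = "sku_description" (warehouse_gamma) = product name

Products in warehouse_beta: ['Bolt', 'Sprocket', 'Widget']
Products in warehouse_gamma: ['Nut', 'Sprocket', 'Washer']

Union (unique products): ['Bolt', 'Nut', 'Sprocket', 'Washer', 'Widget']
Count: 5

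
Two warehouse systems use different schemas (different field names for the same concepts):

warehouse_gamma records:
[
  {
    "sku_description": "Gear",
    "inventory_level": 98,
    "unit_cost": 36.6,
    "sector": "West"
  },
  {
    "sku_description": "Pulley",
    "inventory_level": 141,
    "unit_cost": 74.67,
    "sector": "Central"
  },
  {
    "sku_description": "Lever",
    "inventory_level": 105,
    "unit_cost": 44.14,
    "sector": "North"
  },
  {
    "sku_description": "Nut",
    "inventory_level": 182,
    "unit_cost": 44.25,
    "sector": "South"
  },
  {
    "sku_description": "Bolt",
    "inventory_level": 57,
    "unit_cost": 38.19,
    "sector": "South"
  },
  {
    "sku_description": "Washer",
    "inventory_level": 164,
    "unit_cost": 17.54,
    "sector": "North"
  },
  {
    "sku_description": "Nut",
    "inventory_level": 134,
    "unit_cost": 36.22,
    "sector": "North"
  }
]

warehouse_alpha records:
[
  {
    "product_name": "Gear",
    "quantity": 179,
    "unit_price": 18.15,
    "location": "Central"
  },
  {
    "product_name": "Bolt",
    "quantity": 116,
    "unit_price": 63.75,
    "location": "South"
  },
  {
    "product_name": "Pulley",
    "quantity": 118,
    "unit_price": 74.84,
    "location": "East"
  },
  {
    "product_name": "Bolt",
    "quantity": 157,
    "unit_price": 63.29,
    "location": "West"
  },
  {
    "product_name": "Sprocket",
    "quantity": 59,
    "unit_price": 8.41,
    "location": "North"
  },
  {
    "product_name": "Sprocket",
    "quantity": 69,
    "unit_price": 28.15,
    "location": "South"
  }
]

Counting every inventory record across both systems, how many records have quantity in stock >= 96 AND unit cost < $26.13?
2

Schema mappings:
- "inventory_level" (warehouse_gamma) = "quantity" (warehouse_alpha) = quantity
- "unit_cost" (warehouse_gamma) = "unit_price" (warehouse_alpha) = unit cost

Records meeting both conditions in warehouse_gamma: 1
Records meeting both conditions in warehouse_alpha: 1

Total: 1 + 1 = 2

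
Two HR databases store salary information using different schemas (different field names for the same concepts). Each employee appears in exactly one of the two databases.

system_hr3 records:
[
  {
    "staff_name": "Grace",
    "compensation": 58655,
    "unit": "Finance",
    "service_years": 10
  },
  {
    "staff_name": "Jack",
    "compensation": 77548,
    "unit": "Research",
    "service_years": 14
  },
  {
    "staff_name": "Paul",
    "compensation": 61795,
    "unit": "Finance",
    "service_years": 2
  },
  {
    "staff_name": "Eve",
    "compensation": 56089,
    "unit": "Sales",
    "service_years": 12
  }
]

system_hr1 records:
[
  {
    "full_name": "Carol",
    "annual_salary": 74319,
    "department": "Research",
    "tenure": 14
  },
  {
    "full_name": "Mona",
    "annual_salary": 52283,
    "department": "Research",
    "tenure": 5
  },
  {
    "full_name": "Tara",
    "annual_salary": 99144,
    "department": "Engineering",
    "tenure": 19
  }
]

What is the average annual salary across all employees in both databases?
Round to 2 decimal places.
68547.57

Schema mapping: "compensation" (system_hr3) = "annual_salary" (system_hr1) = annual salary

All salaries: [58655, 77548, 61795, 56089, 74319, 52283, 99144]
Sum: 479833
Count: 7
Average: 479833 / 7 = 68547.57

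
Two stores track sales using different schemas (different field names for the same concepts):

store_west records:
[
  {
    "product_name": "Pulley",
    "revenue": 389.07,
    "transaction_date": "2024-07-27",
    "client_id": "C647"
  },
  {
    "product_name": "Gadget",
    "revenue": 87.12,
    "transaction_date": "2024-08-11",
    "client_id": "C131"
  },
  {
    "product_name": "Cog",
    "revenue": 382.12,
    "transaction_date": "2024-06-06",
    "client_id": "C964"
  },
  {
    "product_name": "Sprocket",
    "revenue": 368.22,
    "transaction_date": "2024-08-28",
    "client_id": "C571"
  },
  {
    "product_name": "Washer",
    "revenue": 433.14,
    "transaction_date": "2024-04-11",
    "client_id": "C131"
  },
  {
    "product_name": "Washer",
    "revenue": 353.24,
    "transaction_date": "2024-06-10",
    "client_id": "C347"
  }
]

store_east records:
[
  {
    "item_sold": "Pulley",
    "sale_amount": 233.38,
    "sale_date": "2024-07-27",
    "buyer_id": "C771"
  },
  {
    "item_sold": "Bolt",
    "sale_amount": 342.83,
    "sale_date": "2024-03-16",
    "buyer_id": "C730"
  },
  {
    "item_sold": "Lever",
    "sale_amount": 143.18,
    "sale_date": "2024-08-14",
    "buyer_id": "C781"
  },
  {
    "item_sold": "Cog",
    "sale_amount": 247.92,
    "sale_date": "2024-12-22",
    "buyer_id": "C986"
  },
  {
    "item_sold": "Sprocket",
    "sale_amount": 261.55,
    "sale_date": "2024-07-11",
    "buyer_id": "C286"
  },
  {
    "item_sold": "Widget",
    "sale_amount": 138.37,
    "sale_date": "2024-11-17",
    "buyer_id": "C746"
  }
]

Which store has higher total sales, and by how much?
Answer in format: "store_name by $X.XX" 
store_west by $645.68

Schema mapping: "revenue" (store_west) = "sale_amount" (store_east) = sale amount

Total for store_west: 2012.91
Total for store_east: 1367.23

Difference: |2012.91 - 1367.23| = 645.68
store_west has higher sales by $645.68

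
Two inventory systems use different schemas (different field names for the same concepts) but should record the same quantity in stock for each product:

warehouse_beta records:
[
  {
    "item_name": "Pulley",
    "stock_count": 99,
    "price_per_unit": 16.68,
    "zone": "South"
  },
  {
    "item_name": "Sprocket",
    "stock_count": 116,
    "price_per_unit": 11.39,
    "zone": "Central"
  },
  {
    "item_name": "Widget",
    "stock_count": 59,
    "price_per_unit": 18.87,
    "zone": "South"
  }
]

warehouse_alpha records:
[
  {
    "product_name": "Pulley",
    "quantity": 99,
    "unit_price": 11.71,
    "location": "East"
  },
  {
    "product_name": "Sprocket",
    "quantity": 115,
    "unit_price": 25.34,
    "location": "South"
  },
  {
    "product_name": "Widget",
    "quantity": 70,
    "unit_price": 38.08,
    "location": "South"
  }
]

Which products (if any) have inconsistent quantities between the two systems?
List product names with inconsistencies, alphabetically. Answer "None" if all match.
Sprocket, Widget

Schema mappings:
- "item_name" (warehouse_beta) = "product_name" (warehouse_alpha) = product name
- "stock_count" (warehouse_beta) = "quantity" (warehouse_alpha) = quantity

Comparison:
  Pulley: 99 vs 99 - MATCH
  Sprocket: 116 vs 115 - MISMATCH
  Widget: 59 vs 70 - MISMATCH

Products with inconsistencies: Sprocket, Widget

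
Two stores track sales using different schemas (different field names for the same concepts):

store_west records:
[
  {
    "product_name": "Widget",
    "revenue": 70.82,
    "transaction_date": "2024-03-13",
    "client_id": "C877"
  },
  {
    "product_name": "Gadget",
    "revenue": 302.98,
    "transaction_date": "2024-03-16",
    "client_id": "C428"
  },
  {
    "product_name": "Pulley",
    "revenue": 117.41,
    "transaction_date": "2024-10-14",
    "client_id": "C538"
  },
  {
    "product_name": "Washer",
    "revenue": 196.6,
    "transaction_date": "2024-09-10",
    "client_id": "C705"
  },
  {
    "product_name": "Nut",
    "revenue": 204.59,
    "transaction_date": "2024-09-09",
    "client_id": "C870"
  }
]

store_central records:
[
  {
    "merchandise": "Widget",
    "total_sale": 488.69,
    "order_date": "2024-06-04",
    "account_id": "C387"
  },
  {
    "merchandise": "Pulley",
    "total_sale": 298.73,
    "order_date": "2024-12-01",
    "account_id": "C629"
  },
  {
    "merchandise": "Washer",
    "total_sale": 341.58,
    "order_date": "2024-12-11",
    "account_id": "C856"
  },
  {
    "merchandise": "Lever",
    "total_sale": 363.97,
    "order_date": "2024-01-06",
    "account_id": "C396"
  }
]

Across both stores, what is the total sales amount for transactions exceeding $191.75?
2197.14

Schema mapping: "revenue" (store_west) = "total_sale" (store_central) = sale amount

Sum of sales > $191.75 in store_west: 704.17
Sum of sales > $191.75 in store_central: 1492.97

Total: 704.17 + 1492.97 = 2197.14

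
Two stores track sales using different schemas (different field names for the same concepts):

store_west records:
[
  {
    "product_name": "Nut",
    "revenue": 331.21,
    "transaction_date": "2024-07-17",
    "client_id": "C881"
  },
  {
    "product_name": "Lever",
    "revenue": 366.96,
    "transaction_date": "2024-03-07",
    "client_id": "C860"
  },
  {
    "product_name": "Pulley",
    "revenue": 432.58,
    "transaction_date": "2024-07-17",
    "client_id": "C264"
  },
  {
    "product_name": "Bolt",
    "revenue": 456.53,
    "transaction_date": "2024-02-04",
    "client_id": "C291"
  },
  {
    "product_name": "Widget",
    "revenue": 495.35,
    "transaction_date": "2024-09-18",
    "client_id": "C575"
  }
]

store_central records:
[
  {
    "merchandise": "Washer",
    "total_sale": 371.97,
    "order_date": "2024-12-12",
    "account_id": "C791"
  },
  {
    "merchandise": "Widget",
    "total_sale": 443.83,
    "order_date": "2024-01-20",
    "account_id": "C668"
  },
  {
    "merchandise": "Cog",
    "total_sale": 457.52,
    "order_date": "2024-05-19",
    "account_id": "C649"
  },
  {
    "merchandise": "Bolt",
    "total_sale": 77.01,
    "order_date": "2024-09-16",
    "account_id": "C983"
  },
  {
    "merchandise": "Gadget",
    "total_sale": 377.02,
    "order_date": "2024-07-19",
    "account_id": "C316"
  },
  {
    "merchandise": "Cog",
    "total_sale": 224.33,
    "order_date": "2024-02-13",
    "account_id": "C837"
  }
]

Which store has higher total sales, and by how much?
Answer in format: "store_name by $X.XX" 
store_west by $130.95

Schema mapping: "revenue" (store_west) = "total_sale" (store_central) = sale amount

Total for store_west: 2082.63
Total for store_central: 1951.68

Difference: |2082.63 - 1951.68| = 130.95
store_west has higher sales by $130.95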